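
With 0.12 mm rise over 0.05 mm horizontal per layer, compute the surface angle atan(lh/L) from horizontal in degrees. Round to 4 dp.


angle = atan(0.12/0.05) = 67.3801 degrees


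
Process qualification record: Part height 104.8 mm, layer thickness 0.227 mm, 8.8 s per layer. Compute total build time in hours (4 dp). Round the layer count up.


Layers = ceil(104.8/0.227) = 462
t = 462 * 8.8 / 3600 = 1.1293 hrs


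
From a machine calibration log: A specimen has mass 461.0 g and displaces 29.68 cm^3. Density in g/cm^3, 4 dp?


rho = 461.0 / 29.68 = 15.5323 g/cm^3


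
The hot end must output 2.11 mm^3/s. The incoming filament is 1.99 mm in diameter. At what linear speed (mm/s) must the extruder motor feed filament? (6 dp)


A = pi*(1.99/2)^2 = 3.110255
v = 2.11 / 3.110255 = 0.678401 mm/s


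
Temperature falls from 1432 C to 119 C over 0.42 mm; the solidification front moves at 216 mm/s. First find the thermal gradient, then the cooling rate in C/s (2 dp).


G = (1432-119)/0.42 = 3126.19047619 C/mm
CR = 3126.19047619 * 216 = 675257.14 C/s


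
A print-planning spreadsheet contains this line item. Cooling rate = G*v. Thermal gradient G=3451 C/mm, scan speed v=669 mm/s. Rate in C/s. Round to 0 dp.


CR = 3451 * 669 = 2308719 C/s


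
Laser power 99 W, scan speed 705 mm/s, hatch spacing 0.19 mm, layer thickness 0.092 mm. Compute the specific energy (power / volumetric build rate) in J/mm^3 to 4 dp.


Build rate = 705 * 0.19 * 0.092 = 12.3234 mm^3/s
SE = 99 / 12.3234 = 8.0335 J/mm^3


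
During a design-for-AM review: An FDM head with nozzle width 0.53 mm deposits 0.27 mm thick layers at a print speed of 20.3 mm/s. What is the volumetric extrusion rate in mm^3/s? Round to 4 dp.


Rate = 0.53 * 0.27 * 20.3 = 2.9049 mm^3/s


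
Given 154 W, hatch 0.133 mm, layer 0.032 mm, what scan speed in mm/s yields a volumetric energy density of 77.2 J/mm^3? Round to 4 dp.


v = 154 / (77.2*0.133*0.032) = 468.7074 mm/s


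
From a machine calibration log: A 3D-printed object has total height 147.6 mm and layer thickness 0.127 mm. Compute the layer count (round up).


Layers = ceil(147.6/0.127) = 1163


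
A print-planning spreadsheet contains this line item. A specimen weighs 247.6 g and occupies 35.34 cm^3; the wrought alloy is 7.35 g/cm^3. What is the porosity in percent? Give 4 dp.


rho_part = 247.6 / 35.34 = 7.00622524 g/cm^3
Porosity = (1 - 7.00622524/7.35)*100 = 4.6772 %


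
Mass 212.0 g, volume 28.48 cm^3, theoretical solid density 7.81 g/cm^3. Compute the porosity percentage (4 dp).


rho_part = 212.0 / 28.48 = 7.44382022 g/cm^3
Porosity = (1 - 7.44382022/7.81)*100 = 4.6886 %


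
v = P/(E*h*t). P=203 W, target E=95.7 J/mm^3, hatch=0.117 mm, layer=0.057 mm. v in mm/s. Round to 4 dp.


v = 203 / (95.7*0.117*0.057) = 318.0705 mm/s


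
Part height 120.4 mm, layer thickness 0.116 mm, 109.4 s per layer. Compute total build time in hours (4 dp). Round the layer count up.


Layers = ceil(120.4/0.116) = 1038
t = 1038 * 109.4 / 3600 = 31.5437 hrs


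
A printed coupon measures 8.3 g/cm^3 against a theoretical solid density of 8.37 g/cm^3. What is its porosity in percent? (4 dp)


Porosity = (1-8.3/8.37)*100 = 0.8363 %


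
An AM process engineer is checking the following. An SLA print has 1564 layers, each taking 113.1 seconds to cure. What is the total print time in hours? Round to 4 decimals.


t = 1564 * 113.1 / 3600 = 49.1357 hrs


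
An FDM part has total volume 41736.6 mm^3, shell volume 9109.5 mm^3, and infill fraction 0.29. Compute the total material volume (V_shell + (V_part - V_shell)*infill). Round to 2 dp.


V_infill = (41736.6 - 9109.5) * 0.29 = 9461.86
V_total = 9109.5 + 9461.86 = 18571.36 mm^3


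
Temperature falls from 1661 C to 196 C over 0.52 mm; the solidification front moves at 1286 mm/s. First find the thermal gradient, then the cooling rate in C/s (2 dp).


G = (1661-196)/0.52 = 2817.30769231 C/mm
CR = 2817.30769231 * 1286 = 3623057.69 C/s


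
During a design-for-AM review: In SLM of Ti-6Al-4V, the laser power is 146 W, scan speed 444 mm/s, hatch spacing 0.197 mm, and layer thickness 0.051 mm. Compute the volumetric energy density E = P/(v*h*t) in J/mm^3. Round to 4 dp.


E = 146 / (444*0.197*0.051) = 32.7291 J/mm^3


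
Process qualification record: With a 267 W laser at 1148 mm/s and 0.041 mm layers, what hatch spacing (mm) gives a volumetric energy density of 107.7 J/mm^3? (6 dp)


h = 267 / (107.7*1148*0.041) = 0.052671 mm


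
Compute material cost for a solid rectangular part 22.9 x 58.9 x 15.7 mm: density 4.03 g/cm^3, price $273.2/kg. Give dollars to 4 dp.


V = 22.9 * 58.9 * 15.7 = 21176.317 mm^3 = 21.176317 cm^3
Mass = 21.176317 * 4.03 / 1000 = 0.08534056 kg
Cost = 0.08534056 * 273.2 = 23.315 $


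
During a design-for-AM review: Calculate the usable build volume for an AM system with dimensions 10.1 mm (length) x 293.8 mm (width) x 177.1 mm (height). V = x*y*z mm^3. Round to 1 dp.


V = 10.1 * 293.8 * 177.1 = 525523.0 mm^3


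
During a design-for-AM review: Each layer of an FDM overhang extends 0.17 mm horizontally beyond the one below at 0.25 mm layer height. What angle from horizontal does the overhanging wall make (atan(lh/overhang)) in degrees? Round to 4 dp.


angle = atan(0.25/0.17) = 55.7843 degrees


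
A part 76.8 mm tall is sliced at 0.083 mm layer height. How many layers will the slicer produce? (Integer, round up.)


Layers = ceil(76.8/0.083) = 926


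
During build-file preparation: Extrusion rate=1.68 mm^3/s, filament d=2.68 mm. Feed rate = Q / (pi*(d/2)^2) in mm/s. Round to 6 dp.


A = pi*(2.68/2)^2 = 5.641044
v = 1.68 / 5.641044 = 0.297817 mm/s


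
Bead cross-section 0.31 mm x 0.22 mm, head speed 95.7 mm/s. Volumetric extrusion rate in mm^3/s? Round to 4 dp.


Rate = 0.31 * 0.22 * 95.7 = 6.5267 mm^3/s


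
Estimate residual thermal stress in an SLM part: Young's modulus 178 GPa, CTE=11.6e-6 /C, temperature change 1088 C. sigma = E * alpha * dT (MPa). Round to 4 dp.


sigma = 178*1000 * 11.6e-6 * 1088 = 2246.5024 MPa


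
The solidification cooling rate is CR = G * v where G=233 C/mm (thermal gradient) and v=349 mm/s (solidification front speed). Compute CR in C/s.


CR = 233 * 349 = 81317 C/s


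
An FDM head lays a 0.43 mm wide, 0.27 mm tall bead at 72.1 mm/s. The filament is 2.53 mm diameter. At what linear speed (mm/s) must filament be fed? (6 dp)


Q = 0.43 * 0.27 * 72.1 = 8.37081 mm^3/s
A_fil = pi*(2.53/2)^2 = 5.0272551 mm^2
v_feed = 8.37081 / 5.0272551 = 1.665086 mm/s


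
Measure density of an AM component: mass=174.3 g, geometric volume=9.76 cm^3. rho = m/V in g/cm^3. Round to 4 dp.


rho = 174.3 / 9.76 = 17.8586 g/cm^3


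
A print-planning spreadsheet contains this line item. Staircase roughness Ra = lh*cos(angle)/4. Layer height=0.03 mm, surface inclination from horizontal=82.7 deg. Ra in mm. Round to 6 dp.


Ra = 0.03 * cos(82.7) / 4 = 0.000953 mm


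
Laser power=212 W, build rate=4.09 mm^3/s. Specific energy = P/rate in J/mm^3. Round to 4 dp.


SE = 212 / 4.09 = 51.8337 J/mm^3


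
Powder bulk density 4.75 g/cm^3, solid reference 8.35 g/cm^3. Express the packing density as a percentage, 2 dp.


Packing = (4.75/8.35)*100 = 56.89 %


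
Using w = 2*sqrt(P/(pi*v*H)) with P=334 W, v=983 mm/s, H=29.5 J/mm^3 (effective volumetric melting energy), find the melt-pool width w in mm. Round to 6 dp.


w = 2*sqrt(334/(pi*983*29.5)) = 0.121099 mm


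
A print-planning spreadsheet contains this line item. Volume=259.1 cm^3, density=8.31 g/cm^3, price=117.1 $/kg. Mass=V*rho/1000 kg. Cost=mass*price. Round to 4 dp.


Mass = 259.1*8.31/1000 = 2.153121 kg
Cost = 2.153121 * 117.1 = 252.1305 $


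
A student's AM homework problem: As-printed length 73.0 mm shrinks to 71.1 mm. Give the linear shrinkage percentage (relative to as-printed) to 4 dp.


Shrinkage = ((73.0-71.1)/73.0)*100 = 2.6027 %


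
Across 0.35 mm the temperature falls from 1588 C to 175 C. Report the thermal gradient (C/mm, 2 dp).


G = (1588-175)/0.35 = 4037.14 C/mm


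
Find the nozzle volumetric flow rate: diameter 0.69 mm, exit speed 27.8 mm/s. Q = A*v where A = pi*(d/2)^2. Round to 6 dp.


A = pi*(0.69/2)^2 = 0.37392807 mm^2
Q = 0.37392807 * 27.8 = 10.3952 mm^3/s


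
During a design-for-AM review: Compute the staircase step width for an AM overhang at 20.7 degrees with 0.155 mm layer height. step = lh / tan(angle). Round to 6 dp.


step = 0.155 / tan(20.7) = 0.410196 mm


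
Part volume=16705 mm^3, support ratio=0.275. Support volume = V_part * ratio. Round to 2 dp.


V_support = 16705 * 0.275 = 4593.88 mm^3


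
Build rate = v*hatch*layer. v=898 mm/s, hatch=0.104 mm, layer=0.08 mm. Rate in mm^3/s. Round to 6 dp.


Rate = 898 * 0.104 * 0.08 = 7.47136 mm^3/s


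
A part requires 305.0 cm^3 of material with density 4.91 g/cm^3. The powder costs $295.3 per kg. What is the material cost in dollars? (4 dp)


Mass = 305.0*4.91/1000 = 1.49755 kg
Cost = 1.49755 * 295.3 = 442.2265 $


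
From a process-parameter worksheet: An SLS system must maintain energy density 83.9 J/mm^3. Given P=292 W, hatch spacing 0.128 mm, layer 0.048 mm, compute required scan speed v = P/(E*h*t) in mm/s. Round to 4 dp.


v = 292 / (83.9*0.128*0.048) = 566.4606 mm/s


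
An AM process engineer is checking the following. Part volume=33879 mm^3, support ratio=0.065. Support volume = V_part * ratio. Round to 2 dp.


V_support = 33879 * 0.065 = 2202.14 mm^3


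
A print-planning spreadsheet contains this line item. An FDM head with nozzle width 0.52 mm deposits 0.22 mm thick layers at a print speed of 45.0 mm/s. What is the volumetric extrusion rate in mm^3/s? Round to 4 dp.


Rate = 0.52 * 0.22 * 45.0 = 5.148 mm^3/s


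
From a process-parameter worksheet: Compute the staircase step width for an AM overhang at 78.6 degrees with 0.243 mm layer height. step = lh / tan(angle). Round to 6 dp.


step = 0.243 / tan(78.6) = 0.048997 mm


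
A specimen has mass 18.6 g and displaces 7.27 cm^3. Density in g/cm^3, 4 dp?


rho = 18.6 / 7.27 = 2.5585 g/cm^3


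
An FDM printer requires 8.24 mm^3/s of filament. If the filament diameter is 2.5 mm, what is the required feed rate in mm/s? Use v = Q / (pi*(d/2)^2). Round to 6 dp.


A = pi*(2.5/2)^2 = 4.908739
v = 8.24 / 4.908739 = 1.678639 mm/s


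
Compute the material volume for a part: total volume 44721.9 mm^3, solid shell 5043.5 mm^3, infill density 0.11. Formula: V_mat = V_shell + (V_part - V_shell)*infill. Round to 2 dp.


V_infill = (44721.9 - 5043.5) * 0.11 = 4364.62
V_total = 5043.5 + 4364.62 = 9408.12 mm^3


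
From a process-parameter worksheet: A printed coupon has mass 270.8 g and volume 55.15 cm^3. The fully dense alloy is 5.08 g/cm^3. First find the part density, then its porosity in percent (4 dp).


rho_part = 270.8 / 55.15 = 4.91024479 g/cm^3
Porosity = (1 - 4.91024479/5.08)*100 = 3.3416 %


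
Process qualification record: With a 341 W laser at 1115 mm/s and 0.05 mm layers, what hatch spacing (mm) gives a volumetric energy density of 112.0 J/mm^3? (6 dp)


h = 341 / (112.0*1115*0.05) = 0.054612 mm


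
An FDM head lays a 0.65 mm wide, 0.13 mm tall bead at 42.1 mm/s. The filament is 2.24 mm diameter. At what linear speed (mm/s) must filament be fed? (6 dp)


Q = 0.65 * 0.13 * 42.1 = 3.55745 mm^3/s
A_fil = pi*(2.24/2)^2 = 3.94081382 mm^2
v_feed = 3.55745 / 3.94081382 = 0.90272 mm/s


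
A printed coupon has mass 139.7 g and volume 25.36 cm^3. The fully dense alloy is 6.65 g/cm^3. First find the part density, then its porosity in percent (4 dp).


rho_part = 139.7 / 25.36 = 5.50867508 g/cm^3
Porosity = (1 - 5.50867508/6.65)*100 = 17.1628 %


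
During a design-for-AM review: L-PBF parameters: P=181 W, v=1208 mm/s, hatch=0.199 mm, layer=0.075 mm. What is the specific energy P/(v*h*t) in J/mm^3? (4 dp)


Build rate = 1208 * 0.199 * 0.075 = 18.0294 mm^3/s
SE = 181 / 18.0294 = 10.0392 J/mm^3


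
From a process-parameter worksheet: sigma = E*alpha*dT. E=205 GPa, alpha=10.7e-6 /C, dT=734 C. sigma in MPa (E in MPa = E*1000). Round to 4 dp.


sigma = 205*1000 * 10.7e-6 * 734 = 1610.029 MPa


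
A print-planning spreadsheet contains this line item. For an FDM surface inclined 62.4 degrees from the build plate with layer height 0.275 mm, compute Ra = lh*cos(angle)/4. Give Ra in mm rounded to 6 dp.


Ra = 0.275 * cos(62.4) / 4 = 0.031852 mm


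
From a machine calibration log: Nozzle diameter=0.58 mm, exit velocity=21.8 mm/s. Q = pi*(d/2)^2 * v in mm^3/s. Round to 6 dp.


A = pi*(0.58/2)^2 = 0.26420794 mm^2
Q = 0.26420794 * 21.8 = 5.759733 mm^3/s


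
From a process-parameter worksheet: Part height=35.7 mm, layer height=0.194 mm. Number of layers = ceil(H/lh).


Layers = ceil(35.7/0.194) = 185


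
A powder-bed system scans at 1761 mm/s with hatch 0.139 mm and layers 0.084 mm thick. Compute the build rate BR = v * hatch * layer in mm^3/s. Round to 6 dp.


Rate = 1761 * 0.139 * 0.084 = 20.561436 mm^3/s


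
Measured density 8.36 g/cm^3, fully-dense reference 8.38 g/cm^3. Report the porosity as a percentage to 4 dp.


Porosity = (1-8.36/8.38)*100 = 0.2387 %


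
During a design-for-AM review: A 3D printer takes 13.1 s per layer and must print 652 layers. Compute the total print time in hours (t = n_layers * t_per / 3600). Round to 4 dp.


t = 652 * 13.1 / 3600 = 2.3726 hrs


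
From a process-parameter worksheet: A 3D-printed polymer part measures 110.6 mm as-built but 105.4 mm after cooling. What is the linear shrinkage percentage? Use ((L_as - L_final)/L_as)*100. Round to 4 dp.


Shrinkage = ((110.6-105.4)/110.6)*100 = 4.7016 %


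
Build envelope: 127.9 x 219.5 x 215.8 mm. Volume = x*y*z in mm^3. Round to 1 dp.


V = 127.9 * 219.5 * 215.8 = 6058380.0 mm^3


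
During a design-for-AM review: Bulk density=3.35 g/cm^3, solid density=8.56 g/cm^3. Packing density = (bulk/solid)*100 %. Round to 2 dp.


Packing = (3.35/8.56)*100 = 39.14 %


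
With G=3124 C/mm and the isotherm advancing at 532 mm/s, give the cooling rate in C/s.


CR = 3124 * 532 = 1661968 C/s


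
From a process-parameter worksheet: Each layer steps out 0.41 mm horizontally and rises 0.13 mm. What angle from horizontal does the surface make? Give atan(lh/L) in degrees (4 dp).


angle = atan(0.13/0.41) = 17.5924 degrees


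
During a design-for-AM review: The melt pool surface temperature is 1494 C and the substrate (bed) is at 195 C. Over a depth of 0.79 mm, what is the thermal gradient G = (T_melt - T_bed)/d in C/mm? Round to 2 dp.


G = (1494-195)/0.79 = 1644.3 C/mm


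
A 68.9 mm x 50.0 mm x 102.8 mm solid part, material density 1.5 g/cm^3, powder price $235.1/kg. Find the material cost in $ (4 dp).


V = 68.9 * 50.0 * 102.8 = 354146.0 mm^3 = 354.146 cm^3
Mass = 354.146 * 1.5 / 1000 = 0.531219 kg
Cost = 0.531219 * 235.1 = 124.8896 $


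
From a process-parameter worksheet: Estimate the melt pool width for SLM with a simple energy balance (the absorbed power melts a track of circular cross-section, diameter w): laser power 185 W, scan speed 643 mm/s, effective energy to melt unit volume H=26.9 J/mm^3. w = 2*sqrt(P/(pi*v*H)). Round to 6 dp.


w = 2*sqrt(185/(pi*643*26.9)) = 0.116697 mm


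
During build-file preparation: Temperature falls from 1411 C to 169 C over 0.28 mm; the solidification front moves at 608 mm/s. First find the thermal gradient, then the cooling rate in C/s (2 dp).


G = (1411-169)/0.28 = 4435.71428571 C/mm
CR = 4435.71428571 * 608 = 2696914.29 C/s


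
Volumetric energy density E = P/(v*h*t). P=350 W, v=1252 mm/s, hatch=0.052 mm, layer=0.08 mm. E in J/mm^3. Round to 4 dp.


E = 350 / (1252*0.052*0.08) = 67.2002 J/mm^3


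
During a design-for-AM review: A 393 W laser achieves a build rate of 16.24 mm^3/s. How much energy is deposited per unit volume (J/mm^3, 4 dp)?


SE = 393 / 16.24 = 24.1995 J/mm^3


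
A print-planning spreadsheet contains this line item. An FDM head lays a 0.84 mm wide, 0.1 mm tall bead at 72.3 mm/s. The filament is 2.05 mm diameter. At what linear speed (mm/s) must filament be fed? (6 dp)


Q = 0.84 * 0.1 * 72.3 = 6.0732 mm^3/s
A_fil = pi*(2.05/2)^2 = 3.30063578 mm^2
v_feed = 6.0732 / 3.30063578 = 1.840009 mm/s


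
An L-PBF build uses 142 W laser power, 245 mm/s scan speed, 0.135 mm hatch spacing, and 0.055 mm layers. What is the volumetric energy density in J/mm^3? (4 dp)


E = 142 / (245*0.135*0.055) = 78.0595 J/mm^3


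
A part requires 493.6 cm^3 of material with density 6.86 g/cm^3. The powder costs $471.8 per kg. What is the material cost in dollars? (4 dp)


Mass = 493.6*6.86/1000 = 3.386096 kg
Cost = 3.386096 * 471.8 = 1597.5601 $


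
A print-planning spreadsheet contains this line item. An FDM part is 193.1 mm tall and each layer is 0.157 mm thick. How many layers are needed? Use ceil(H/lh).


Layers = ceil(193.1/0.157) = 1230


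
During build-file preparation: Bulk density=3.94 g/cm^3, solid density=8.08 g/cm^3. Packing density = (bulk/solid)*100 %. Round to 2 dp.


Packing = (3.94/8.08)*100 = 48.76 %


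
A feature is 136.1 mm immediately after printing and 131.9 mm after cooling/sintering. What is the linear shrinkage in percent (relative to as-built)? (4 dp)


Shrinkage = ((136.1-131.9)/136.1)*100 = 3.086 %


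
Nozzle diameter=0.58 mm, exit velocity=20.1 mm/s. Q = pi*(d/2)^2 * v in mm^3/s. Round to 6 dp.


A = pi*(0.58/2)^2 = 0.26420794 mm^2
Q = 0.26420794 * 20.1 = 5.31058 mm^3/s


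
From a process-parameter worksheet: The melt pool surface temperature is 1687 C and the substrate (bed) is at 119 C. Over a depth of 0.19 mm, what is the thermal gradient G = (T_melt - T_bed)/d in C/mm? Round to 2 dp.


G = (1687-119)/0.19 = 8252.63 C/mm


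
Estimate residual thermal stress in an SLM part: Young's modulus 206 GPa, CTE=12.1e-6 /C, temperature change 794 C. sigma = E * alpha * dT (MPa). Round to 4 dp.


sigma = 206*1000 * 12.1e-6 * 794 = 1979.1244 MPa


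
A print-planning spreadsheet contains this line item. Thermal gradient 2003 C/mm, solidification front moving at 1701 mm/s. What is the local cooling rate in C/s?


CR = 2003 * 1701 = 3407103 C/s


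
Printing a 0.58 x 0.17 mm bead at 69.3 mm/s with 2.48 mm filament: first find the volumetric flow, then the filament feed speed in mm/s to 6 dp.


Q = 0.58 * 0.17 * 69.3 = 6.83298 mm^3/s
A_fil = pi*(2.48/2)^2 = 4.83051286 mm^2
v_feed = 6.83298 / 4.83051286 = 1.414545 mm/s


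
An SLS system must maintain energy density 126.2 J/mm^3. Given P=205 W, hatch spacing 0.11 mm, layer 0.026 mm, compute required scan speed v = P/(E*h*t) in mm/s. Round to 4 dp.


v = 205 / (126.2*0.11*0.026) = 567.974 mm/s


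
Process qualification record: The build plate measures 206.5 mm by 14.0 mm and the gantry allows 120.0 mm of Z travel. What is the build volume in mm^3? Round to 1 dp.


V = 206.5 * 14.0 * 120.0 = 346920.0 mm^3


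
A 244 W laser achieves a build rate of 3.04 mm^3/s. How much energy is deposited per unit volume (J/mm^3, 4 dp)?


SE = 244 / 3.04 = 80.2632 J/mm^3


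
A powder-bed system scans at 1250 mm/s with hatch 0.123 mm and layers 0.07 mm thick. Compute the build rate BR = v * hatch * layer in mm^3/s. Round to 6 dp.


Rate = 1250 * 0.123 * 0.07 = 10.7625 mm^3/s


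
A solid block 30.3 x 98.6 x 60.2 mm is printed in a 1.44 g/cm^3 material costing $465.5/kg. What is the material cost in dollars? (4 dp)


V = 30.3 * 98.6 * 60.2 = 179852.316 mm^3 = 179.852316 cm^3
Mass = 179.852316 * 1.44 / 1000 = 0.25898734 kg
Cost = 0.25898734 * 465.5 = 120.5586 $


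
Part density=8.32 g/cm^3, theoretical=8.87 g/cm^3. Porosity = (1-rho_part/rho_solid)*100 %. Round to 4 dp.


Porosity = (1-8.32/8.87)*100 = 6.2007 %


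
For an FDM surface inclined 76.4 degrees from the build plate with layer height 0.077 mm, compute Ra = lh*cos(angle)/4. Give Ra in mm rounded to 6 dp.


Ra = 0.077 * cos(76.4) / 4 = 0.004526 mm


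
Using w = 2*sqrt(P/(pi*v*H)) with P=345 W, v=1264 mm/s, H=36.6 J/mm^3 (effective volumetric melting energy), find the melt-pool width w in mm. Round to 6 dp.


w = 2*sqrt(345/(pi*1264*36.6)) = 0.097443 mm


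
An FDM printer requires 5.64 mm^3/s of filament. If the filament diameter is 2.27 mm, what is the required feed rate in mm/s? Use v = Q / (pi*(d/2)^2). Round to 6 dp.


A = pi*(2.27/2)^2 = 4.047078
v = 5.64 / 4.047078 = 1.393598 mm/s


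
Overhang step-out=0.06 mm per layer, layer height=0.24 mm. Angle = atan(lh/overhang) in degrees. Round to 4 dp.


angle = atan(0.24/0.06) = 75.9638 degrees


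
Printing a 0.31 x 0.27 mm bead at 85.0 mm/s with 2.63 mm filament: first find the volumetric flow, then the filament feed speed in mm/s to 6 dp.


Q = 0.31 * 0.27 * 85.0 = 7.1145 mm^3/s
A_fil = pi*(2.63/2)^2 = 5.43252056 mm^2
v_feed = 7.1145 / 5.43252056 = 1.309613 mm/s


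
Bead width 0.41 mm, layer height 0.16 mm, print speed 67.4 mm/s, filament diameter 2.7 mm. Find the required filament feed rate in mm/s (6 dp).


Q = 0.41 * 0.16 * 67.4 = 4.42144 mm^3/s
A_fil = pi*(2.7/2)^2 = 5.72555261 mm^2
v_feed = 4.42144 / 5.72555261 = 0.772229 mm/s


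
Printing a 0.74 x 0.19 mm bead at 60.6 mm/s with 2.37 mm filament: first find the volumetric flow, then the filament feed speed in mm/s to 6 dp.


Q = 0.74 * 0.19 * 60.6 = 8.52036 mm^3/s
A_fil = pi*(2.37/2)^2 = 4.41150294 mm^2
v_feed = 8.52036 / 4.41150294 = 1.931396 mm/s


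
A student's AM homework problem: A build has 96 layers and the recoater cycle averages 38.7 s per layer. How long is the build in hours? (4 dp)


t = 96 * 38.7 / 3600 = 1.032 hrs


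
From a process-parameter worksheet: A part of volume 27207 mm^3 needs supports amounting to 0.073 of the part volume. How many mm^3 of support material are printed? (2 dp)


V_support = 27207 * 0.073 = 1986.11 mm^3


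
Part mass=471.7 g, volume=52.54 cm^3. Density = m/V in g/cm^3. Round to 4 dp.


rho = 471.7 / 52.54 = 8.9779 g/cm^3


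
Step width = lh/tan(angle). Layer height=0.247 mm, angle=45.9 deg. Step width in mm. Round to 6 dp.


step = 0.247 / tan(45.9) = 0.23936 mm


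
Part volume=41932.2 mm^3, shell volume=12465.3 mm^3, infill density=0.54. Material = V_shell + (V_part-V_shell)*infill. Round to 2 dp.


V_infill = (41932.2 - 12465.3) * 0.54 = 15912.13
V_total = 12465.3 + 15912.13 = 28377.43 mm^3


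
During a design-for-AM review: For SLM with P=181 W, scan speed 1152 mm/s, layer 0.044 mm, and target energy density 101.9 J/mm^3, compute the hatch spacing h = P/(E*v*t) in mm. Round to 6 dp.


h = 181 / (101.9*1152*0.044) = 0.035043 mm


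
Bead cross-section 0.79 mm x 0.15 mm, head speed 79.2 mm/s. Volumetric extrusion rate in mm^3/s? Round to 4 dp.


Rate = 0.79 * 0.15 * 79.2 = 9.3852 mm^3/s


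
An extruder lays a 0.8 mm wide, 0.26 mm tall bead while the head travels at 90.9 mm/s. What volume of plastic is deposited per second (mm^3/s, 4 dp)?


Rate = 0.8 * 0.26 * 90.9 = 18.9072 mm^3/s


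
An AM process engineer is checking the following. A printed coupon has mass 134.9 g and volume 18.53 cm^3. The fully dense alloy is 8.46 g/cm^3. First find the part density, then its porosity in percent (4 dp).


rho_part = 134.9 / 18.53 = 7.28008635 g/cm^3
Porosity = (1 - 7.28008635/8.46)*100 = 13.947 %


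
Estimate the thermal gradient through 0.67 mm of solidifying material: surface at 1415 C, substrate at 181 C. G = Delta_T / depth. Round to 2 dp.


G = (1415-181)/0.67 = 1841.79 C/mm


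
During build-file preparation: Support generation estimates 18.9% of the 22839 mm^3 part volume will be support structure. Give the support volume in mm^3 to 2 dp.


V_support = 22839 * 0.189 = 4316.57 mm^3


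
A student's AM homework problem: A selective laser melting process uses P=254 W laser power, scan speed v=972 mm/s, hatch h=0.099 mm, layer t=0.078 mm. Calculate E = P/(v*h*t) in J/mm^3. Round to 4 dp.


E = 254 / (972*0.099*0.078) = 33.8406 J/mm^3


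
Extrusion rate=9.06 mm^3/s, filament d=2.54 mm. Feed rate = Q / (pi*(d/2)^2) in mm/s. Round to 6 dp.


A = pi*(2.54/2)^2 = 5.067075
v = 9.06 / 5.067075 = 1.788014 mm/s


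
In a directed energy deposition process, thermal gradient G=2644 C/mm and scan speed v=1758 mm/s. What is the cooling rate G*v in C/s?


CR = 2644 * 1758 = 4648152 C/s


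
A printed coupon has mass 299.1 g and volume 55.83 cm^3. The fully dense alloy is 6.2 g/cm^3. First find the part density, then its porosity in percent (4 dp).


rho_part = 299.1 / 55.83 = 5.35733477 g/cm^3
Porosity = (1 - 5.35733477/6.2)*100 = 13.5914 %


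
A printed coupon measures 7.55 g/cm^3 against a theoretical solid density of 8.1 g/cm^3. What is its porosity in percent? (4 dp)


Porosity = (1-7.55/8.1)*100 = 6.7901 %


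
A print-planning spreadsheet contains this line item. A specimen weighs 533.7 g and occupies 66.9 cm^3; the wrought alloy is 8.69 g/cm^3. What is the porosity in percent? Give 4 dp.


rho_part = 533.7 / 66.9 = 7.97757848 g/cm^3
Porosity = (1 - 7.97757848/8.69)*100 = 8.1982 %


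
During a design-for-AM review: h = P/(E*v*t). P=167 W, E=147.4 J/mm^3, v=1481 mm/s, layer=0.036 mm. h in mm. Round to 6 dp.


h = 167 / (147.4*1481*0.036) = 0.02125 mm


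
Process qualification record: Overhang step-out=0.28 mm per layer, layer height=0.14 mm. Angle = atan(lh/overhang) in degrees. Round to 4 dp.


angle = atan(0.14/0.28) = 26.5651 degrees


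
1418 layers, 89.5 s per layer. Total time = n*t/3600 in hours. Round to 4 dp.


t = 1418 * 89.5 / 3600 = 35.2531 hrs


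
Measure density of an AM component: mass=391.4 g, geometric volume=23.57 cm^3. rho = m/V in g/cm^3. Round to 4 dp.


rho = 391.4 / 23.57 = 16.6059 g/cm^3


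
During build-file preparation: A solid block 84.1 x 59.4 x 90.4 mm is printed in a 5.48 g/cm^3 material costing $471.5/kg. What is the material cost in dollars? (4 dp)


V = 84.1 * 59.4 * 90.4 = 451596.816 mm^3 = 451.596816 cm^3
Mass = 451.596816 * 5.48 / 1000 = 2.47475055 kg
Cost = 2.47475055 * 471.5 = 1166.8449 $


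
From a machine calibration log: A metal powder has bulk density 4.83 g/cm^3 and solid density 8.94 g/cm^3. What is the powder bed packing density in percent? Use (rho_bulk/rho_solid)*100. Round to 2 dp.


Packing = (4.83/8.94)*100 = 54.03 %


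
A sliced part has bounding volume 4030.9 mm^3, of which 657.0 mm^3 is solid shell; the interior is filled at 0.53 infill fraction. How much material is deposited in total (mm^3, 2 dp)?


V_infill = (4030.9 - 657.0) * 0.53 = 1788.17
V_total = 657.0 + 1788.17 = 2445.17 mm^3


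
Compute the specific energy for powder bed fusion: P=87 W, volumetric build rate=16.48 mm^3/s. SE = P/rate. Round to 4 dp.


SE = 87 / 16.48 = 5.2791 J/mm^3


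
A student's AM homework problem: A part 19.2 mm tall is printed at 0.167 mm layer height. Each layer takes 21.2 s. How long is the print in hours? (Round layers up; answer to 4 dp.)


Layers = ceil(19.2/0.167) = 115
t = 115 * 21.2 / 3600 = 0.6772 hrs


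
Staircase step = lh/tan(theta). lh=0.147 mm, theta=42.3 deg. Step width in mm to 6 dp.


step = 0.147 / tan(42.3) = 0.161551 mm


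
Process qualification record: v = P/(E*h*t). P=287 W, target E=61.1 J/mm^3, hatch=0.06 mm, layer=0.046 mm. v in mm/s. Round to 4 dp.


v = 287 / (61.1*0.06*0.046) = 1701.8905 mm/s


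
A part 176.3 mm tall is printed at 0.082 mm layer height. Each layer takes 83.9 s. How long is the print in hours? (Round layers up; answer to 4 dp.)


Layers = ceil(176.3/0.082) = 2150
t = 2150 * 83.9 / 3600 = 50.1069 hrs


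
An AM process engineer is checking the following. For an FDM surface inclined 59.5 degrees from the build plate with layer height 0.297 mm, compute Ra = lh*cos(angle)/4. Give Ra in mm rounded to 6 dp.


Ra = 0.297 * cos(59.5) / 4 = 0.037685 mm


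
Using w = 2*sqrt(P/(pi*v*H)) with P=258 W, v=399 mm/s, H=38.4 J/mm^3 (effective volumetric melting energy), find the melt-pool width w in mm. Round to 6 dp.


w = 2*sqrt(258/(pi*399*38.4)) = 0.146424 mm


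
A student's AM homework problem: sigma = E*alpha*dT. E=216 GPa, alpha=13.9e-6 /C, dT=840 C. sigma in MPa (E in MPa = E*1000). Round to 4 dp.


sigma = 216*1000 * 13.9e-6 * 840 = 2522.016 MPa


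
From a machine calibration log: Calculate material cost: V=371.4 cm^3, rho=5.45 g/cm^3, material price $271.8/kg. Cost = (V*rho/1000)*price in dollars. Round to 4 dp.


Mass = 371.4*5.45/1000 = 2.02413 kg
Cost = 2.02413 * 271.8 = 550.1585 $


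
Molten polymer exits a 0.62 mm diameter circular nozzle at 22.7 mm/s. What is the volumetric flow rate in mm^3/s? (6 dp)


A = pi*(0.62/2)^2 = 0.30190705 mm^2
Q = 0.30190705 * 22.7 = 6.85329 mm^3/s


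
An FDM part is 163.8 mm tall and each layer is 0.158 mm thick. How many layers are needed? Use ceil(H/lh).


Layers = ceil(163.8/0.158) = 1037


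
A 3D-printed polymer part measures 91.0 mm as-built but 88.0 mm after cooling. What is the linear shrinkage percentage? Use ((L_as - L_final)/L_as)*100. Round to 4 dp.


Shrinkage = ((91.0-88.0)/91.0)*100 = 3.2967 %


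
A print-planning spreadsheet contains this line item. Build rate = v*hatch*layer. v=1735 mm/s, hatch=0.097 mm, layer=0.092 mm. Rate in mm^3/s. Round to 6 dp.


Rate = 1735 * 0.097 * 0.092 = 15.48314 mm^3/s


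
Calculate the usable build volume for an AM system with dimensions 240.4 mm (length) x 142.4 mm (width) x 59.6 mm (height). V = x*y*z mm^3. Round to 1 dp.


V = 240.4 * 142.4 * 59.6 = 2040284.4 mm^3


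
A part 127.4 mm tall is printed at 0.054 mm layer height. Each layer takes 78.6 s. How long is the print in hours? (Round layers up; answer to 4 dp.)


Layers = ceil(127.4/0.054) = 2360
t = 2360 * 78.6 / 3600 = 51.5267 hrs


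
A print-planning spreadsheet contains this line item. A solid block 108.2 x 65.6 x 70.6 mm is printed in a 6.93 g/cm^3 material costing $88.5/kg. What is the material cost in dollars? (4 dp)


V = 108.2 * 65.6 * 70.6 = 501113.152 mm^3 = 501.113152 cm^3
Mass = 501.113152 * 6.93 / 1000 = 3.47271414 kg
Cost = 3.47271414 * 88.5 = 307.3352 $


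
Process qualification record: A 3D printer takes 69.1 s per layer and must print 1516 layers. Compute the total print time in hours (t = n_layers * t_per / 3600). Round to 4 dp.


t = 1516 * 69.1 / 3600 = 29.0988 hrs


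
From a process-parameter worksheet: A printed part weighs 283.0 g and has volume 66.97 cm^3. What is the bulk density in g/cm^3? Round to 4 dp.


rho = 283.0 / 66.97 = 4.2258 g/cm^3


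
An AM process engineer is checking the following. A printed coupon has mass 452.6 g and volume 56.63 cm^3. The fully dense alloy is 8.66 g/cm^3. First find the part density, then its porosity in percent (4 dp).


rho_part = 452.6 / 56.63 = 7.99223027 g/cm^3
Porosity = (1 - 7.99223027/8.66)*100 = 7.711 %


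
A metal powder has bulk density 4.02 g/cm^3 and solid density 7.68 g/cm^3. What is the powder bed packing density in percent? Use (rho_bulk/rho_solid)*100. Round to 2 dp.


Packing = (4.02/7.68)*100 = 52.34 %


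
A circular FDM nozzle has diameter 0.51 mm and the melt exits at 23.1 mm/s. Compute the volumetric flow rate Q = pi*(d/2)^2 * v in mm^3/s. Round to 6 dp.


A = pi*(0.51/2)^2 = 0.20428206 mm^2
Q = 0.20428206 * 23.1 = 4.718916 mm^3/s


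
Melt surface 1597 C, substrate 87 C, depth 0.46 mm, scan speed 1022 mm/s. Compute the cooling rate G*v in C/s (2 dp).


G = (1597-87)/0.46 = 3282.60869565 C/mm
CR = 3282.60869565 * 1022 = 3354826.09 C/s


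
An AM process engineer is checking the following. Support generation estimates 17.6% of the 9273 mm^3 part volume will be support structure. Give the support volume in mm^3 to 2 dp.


V_support = 9273 * 0.176 = 1632.05 mm^3


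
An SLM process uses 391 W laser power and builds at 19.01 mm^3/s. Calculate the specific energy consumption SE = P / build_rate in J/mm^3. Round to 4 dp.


SE = 391 / 19.01 = 20.5681 J/mm^3


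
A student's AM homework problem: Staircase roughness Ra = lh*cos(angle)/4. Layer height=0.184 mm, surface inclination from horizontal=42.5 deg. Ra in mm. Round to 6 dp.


Ra = 0.184 * cos(42.5) / 4 = 0.033915 mm


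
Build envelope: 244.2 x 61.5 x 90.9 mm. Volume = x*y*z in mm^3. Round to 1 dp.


V = 244.2 * 61.5 * 90.9 = 1365163.5 mm^3


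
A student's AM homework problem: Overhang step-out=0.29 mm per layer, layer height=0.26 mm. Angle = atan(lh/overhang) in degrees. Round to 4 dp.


angle = atan(0.26/0.29) = 41.8779 degrees


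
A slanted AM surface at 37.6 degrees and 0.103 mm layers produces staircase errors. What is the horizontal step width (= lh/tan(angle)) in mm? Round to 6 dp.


step = 0.103 / tan(37.6) = 0.133748 mm


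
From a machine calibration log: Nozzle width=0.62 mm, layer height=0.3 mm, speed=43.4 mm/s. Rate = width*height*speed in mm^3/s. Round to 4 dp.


Rate = 0.62 * 0.3 * 43.4 = 8.0724 mm^3/s


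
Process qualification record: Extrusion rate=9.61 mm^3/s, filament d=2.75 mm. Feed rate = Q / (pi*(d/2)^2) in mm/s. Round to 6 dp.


A = pi*(2.75/2)^2 = 5.939574
v = 9.61 / 5.939574 = 1.617961 mm/s


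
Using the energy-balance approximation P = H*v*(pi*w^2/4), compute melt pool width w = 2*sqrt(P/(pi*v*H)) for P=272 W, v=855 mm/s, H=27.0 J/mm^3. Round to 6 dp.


w = 2*sqrt(272/(pi*855*27.0)) = 0.122483 mm


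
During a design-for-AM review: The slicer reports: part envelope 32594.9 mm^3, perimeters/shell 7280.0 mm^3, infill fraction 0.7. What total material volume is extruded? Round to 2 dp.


V_infill = (32594.9 - 7280.0) * 0.7 = 17720.43
V_total = 7280.0 + 17720.43 = 25000.43 mm^3


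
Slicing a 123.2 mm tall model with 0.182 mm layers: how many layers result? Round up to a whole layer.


Layers = ceil(123.2/0.182) = 677


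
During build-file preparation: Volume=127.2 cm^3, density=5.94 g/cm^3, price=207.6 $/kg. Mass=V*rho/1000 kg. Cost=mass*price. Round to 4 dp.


Mass = 127.2*5.94/1000 = 0.755568 kg
Cost = 0.755568 * 207.6 = 156.8559 $


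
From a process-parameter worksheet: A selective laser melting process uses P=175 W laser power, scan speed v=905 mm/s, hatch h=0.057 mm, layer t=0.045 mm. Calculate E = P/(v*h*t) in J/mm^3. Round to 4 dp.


E = 175 / (905*0.057*0.045) = 75.388 J/mm^3


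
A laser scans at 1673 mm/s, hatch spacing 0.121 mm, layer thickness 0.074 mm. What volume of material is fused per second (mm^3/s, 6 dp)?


Rate = 1673 * 0.121 * 0.074 = 14.980042 mm^3/s


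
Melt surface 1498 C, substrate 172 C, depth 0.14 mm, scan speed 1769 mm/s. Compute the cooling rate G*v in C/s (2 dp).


G = (1498-172)/0.14 = 9471.42857143 C/mm
CR = 9471.42857143 * 1769 = 16754957.14 C/s


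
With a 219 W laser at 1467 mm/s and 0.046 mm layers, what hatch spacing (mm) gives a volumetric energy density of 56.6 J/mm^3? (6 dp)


h = 219 / (56.6*1467*0.046) = 0.057338 mm


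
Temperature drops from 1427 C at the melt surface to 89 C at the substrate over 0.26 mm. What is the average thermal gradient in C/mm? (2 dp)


G = (1427-89)/0.26 = 5146.15 C/mm


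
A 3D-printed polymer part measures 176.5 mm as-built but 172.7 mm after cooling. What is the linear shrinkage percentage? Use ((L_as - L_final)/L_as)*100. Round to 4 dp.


Shrinkage = ((176.5-172.7)/176.5)*100 = 2.153 %


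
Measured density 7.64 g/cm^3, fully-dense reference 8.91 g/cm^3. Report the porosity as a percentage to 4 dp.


Porosity = (1-7.64/8.91)*100 = 14.2536 %


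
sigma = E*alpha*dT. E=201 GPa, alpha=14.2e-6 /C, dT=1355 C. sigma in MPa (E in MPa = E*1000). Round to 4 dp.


sigma = 201*1000 * 14.2e-6 * 1355 = 3867.441 MPa


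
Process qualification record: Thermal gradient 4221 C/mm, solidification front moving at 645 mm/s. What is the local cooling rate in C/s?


CR = 4221 * 645 = 2722545 C/s


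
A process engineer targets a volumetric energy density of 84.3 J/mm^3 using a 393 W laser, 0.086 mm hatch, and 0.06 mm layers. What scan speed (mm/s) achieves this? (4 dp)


v = 393 / (84.3*0.086*0.06) = 903.4732 mm/s


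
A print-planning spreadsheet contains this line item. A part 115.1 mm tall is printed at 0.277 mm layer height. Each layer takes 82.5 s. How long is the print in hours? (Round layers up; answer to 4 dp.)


Layers = ceil(115.1/0.277) = 416
t = 416 * 82.5 / 3600 = 9.5333 hrs


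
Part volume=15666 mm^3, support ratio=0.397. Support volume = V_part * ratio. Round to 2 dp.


V_support = 15666 * 0.397 = 6219.4 mm^3


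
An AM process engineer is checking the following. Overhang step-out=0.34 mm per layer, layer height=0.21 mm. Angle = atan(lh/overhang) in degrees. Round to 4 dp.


angle = atan(0.21/0.34) = 31.7014 degrees


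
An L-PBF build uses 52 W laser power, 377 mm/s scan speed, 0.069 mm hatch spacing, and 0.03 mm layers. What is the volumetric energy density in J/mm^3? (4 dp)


E = 52 / (377*0.069*0.03) = 66.6333 J/mm^3


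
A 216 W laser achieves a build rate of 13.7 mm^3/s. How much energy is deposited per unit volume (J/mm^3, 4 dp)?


SE = 216 / 13.7 = 15.7664 J/mm^3


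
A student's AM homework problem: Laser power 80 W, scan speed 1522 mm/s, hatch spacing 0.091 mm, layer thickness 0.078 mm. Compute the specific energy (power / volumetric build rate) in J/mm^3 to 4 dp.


Build rate = 1522 * 0.091 * 0.078 = 10.803156 mm^3/s
SE = 80 / 10.803156 = 7.4052 J/mm^3


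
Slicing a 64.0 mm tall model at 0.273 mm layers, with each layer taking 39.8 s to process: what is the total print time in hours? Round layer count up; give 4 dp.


Layers = ceil(64.0/0.273) = 235
t = 235 * 39.8 / 3600 = 2.5981 hrs


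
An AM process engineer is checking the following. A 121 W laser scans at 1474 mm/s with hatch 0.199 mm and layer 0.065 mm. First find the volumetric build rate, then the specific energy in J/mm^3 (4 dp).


Build rate = 1474 * 0.199 * 0.065 = 19.06619 mm^3/s
SE = 121 / 19.06619 = 6.3463 J/mm^3


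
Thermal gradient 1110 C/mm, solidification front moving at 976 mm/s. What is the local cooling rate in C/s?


CR = 1110 * 976 = 1083360 C/s


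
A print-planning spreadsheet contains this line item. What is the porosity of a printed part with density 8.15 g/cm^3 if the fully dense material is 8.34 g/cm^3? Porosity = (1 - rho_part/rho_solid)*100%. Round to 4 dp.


Porosity = (1-8.15/8.34)*100 = 2.2782 %


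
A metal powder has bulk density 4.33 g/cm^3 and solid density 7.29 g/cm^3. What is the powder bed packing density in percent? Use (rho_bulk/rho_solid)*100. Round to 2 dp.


Packing = (4.33/7.29)*100 = 59.4 %


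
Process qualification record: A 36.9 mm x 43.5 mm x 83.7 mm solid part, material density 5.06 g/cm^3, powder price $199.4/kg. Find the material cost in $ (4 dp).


V = 36.9 * 43.5 * 83.7 = 134351.055 mm^3 = 134.351055 cm^3
Mass = 134.351055 * 5.06 / 1000 = 0.67981634 kg
Cost = 0.67981634 * 199.4 = 135.5554 $


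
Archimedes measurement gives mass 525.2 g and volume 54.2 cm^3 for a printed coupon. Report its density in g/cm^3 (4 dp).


rho = 525.2 / 54.2 = 9.69 g/cm^3


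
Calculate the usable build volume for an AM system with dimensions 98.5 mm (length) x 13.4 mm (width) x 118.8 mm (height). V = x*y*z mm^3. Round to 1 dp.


V = 98.5 * 13.4 * 118.8 = 156804.1 mm^3


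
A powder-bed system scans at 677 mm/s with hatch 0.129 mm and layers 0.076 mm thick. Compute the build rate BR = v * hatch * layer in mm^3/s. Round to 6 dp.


Rate = 677 * 0.129 * 0.076 = 6.637308 mm^3/s


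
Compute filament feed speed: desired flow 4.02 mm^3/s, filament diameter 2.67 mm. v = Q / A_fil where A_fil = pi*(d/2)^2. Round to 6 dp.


A = pi*(2.67/2)^2 = 5.599025
v = 4.02 / 5.599025 = 0.717982 mm/s
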